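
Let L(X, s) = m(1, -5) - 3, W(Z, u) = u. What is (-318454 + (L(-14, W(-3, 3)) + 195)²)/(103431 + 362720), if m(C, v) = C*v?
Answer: -283485/466151 ≈ -0.60814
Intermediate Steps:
L(X, s) = -8 (L(X, s) = 1*(-5) - 3 = -5 - 3 = -8)
(-318454 + (L(-14, W(-3, 3)) + 195)²)/(103431 + 362720) = (-318454 + (-8 + 195)²)/(103431 + 362720) = (-318454 + 187²)/466151 = (-318454 + 34969)*(1/466151) = -283485*1/466151 = -283485/466151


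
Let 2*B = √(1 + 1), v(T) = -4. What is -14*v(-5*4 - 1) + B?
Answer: 56 + √2/2 ≈ 56.707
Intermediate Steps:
B = √2/2 (B = √(1 + 1)/2 = √2/2 ≈ 0.70711)
-14*v(-5*4 - 1) + B = -14*(-4) + √2/2 = 56 + √2/2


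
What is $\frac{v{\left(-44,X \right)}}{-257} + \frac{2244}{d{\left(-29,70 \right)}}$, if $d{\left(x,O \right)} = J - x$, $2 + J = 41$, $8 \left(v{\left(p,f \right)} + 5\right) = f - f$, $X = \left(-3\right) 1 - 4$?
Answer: $\frac{8486}{257} \approx 33.019$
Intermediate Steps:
$X = -7$ ($X = -3 - 4 = -7$)
$v{\left(p,f \right)} = -5$ ($v{\left(p,f \right)} = -5 + \frac{f - f}{8} = -5 + \frac{1}{8} \cdot 0 = -5 + 0 = -5$)
$J = 39$ ($J = -2 + 41 = 39$)
$d{\left(x,O \right)} = 39 - x$
$\frac{v{\left(-44,X \right)}}{-257} + \frac{2244}{d{\left(-29,70 \right)}} = - \frac{5}{-257} + \frac{2244}{39 - -29} = \left(-5\right) \left(- \frac{1}{257}\right) + \frac{2244}{39 + 29} = \frac{5}{257} + \frac{2244}{68} = \frac{5}{257} + 2244 \cdot \frac{1}{68} = \frac{5}{257} + 33 = \frac{8486}{257}$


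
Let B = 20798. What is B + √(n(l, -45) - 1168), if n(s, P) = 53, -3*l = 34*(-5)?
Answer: 20798 + I*√1115 ≈ 20798.0 + 33.392*I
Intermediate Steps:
l = 170/3 (l = -34*(-5)/3 = -⅓*(-170) = 170/3 ≈ 56.667)
B + √(n(l, -45) - 1168) = 20798 + √(53 - 1168) = 20798 + √(-1115) = 20798 + I*√1115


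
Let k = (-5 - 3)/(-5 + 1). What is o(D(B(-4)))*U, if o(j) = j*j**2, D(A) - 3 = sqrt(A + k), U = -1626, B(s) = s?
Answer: -14634 - 40650*I*sqrt(2) ≈ -14634.0 - 57488.0*I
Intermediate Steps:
k = 2 (k = -8/(-4) = -8*(-1/4) = 2)
D(A) = 3 + sqrt(2 + A) (D(A) = 3 + sqrt(A + 2) = 3 + sqrt(2 + A))
o(j) = j**3
o(D(B(-4)))*U = (3 + sqrt(2 - 4))**3*(-1626) = (3 + sqrt(-2))**3*(-1626) = (3 + I*sqrt(2))**3*(-1626) = -1626*(3 + I*sqrt(2))**3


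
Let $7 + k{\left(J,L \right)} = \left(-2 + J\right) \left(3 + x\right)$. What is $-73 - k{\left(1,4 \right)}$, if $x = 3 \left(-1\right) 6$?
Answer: $-81$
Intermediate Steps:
$x = -18$ ($x = \left(-3\right) 6 = -18$)
$k{\left(J,L \right)} = 23 - 15 J$ ($k{\left(J,L \right)} = -7 + \left(-2 + J\right) \left(3 - 18\right) = -7 + \left(-2 + J\right) \left(-15\right) = -7 - \left(-30 + 15 J\right) = 23 - 15 J$)
$-73 - k{\left(1,4 \right)} = -73 - \left(23 - 15\right) = -73 - 8 = -81$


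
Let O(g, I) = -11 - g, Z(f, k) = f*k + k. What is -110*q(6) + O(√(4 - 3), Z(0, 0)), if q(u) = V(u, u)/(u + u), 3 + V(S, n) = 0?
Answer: 31/2 ≈ 15.500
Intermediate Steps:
V(S, n) = -3 (V(S, n) = -3 + 0 = -3)
Z(f, k) = k + f*k
q(u) = -3/(2*u) (q(u) = -3/(u + u) = -3*1/(2*u) = -3/(2*u))
-110*q(6) + O(√(4 - 3), Z(0, 0)) = -(-165)/6 + (-11 - √(4 - 3)) = -(-165)/6 + (-11 - √1) = -110*(-¼) + (-11 - 1*1) = 55/2 + (-11 - 1) = 55/2 - 12 = 31/2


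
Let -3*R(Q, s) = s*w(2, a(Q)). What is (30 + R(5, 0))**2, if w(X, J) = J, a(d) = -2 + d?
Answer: 900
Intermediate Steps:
R(Q, s) = -s*(-2 + Q)/3
(30 + R(5, 0))**2 = (30 + (1/3)*0*(2 - 1*5))**2 = (30 + (1/3)*0*(2 - 5))**2 = (30 + (1/3)*0*(-3))**2 = (30 + 0)**2 = 30**2 = 900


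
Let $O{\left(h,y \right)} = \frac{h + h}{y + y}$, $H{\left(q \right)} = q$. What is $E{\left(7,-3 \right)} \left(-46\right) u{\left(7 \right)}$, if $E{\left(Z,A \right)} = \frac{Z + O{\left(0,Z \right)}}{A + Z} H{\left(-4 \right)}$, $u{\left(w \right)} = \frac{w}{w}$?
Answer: $322$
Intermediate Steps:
$O{\left(h,y \right)} = \frac{h}{y}$ ($O{\left(h,y \right)} = \frac{2 h}{2 y} = 2 h \frac{1}{2 y} = \frac{h}{y}$)
$u{\left(w \right)} = 1$
$E{\left(Z,A \right)} = - \frac{4 Z}{A + Z}$ ($E{\left(Z,A \right)} = \frac{Z + \frac{0}{Z}}{A + Z} \left(-4\right) = \frac{Z + 0}{A + Z} \left(-4\right) = \frac{Z}{A + Z} \left(-4\right) = - \frac{4 Z}{A + Z}$)
$E{\left(7,-3 \right)} \left(-46\right) u{\left(7 \right)} = \left(-4\right) 7 \frac{1}{-3 + 7} \left(-46\right) 1 = \left(-4\right) 7 \cdot \frac{1}{4} \left(-46\right) 1 = \left(-7\right) \left(-46\right) 1 = 322 \cdot 1 = 322$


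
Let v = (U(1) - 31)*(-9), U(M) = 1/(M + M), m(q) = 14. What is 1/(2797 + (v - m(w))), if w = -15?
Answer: 2/6115 ≈ 0.00032706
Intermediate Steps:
U(M) = 1/(2*M)
v = 549/2 (v = ((½)/1 - 31)*(-9) = ((½)*1 - 31)*(-9) = (½ - 31)*(-9) = -61/2*(-9) = 549/2 ≈ 274.50)
1/(2797 + (v - m(w))) = 1/(2797 + (549/2 - 1*14)) = 1/(2797 + (549/2 - 14)) = 1/(2797 + 521/2) = 1/(6115/2) = 2/6115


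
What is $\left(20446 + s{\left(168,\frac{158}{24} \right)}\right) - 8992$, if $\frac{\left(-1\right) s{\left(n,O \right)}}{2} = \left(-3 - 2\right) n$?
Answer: $13134$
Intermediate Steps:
$s{\left(n,O \right)} = 10 n$ ($s{\left(n,O \right)} = - 2 \left(-3 - 2\right) n = - 2 \left(- 5 n\right) = 10 n$)
$\left(20446 + s{\left(168,\frac{158}{24} \right)}\right) - 8992 = \left(20446 + 10 \cdot 168\right) - 8992 = \left(20446 + 1680\right) - 8992 = 22126 - 8992 = 13134$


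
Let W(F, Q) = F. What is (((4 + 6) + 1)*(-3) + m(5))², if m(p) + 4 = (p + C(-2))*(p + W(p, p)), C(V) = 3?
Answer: 1849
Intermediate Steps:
m(p) = -4 + 2*p*(3 + p) (m(p) = -4 + (p + 3)*(p + p) = -4 + (3 + p)*(2*p) = -4 + 2*p*(3 + p))
(((4 + 6) + 1)*(-3) + m(5))² = (((4 + 6) + 1)*(-3) + (-4 + 2*5² + 6*5))² = ((10 + 1)*(-3) + (-4 + 2*25 + 30))² = (11*(-3) + (-4 + 50 + 30))² = (-33 + 76)² = 43² = 1849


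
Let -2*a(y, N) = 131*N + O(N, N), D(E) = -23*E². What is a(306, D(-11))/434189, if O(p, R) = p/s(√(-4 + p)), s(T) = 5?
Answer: 912824/2170945 ≈ 0.42047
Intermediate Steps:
O(p, R) = p/5
a(y, N) = -328*N/5 (a(y, N) = -(131*N + N/5)/2 = -328*N/5)
a(306, D(-11))/434189 = -(-7544)*(-11)²/5/434189 = -(-7544)*121/5*(1/434189) = -328/5*(-2783)*(1/434189) = (912824/5)*(1/434189) = 912824/2170945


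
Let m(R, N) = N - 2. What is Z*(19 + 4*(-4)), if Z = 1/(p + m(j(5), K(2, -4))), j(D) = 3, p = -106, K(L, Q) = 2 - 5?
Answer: -1/37 ≈ -0.027027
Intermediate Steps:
K(L, Q) = -3
m(R, N) = -2 + N
Z = -1/111 (Z = 1/(-106 + (-2 - 3)) = 1/(-106 - 5) = 1/(-111) = -1/111 ≈ -0.0090090)
Z*(19 + 4*(-4)) = -(19 + 4*(-4))/111 = -(19 - 16)/111 = -1/111*3 = -1/37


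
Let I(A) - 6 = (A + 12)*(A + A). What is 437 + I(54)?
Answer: 7571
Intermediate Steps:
I(A) = 6 + 2*A*(12 + A) (I(A) = 6 + (A + 12)*(A + A) = 6 + (12 + A)*(2*A) = 6 + 2*A*(12 + A))
437 + I(54) = 437 + (6 + 2*54**2 + 24*54) = 437 + (6 + 2*2916 + 1296) = 437 + (6 + 5832 + 1296) = 437 + 7134 = 7571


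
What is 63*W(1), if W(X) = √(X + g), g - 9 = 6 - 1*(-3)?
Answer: 63*√19 ≈ 274.61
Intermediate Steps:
g = 18 (g = 9 + (6 - 1*(-3)) = 9 + (6 + 3) = 9 + 9 = 18)
W(X) = √(18 + X) (W(X) = √(X + 18) = √(18 + X))
63*W(1) = 63*√(18 + 1) = 63*√19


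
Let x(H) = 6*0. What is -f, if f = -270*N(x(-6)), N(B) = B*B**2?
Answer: 0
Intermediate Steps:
x(H) = 0
N(B) = B**3
f = 0 (f = -270*0**3 = -270*0 = 0)
-f = -1*0 = 0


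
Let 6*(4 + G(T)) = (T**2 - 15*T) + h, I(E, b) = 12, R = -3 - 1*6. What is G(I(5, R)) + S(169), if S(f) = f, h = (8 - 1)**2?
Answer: 1003/6 ≈ 167.17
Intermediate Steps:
R = -9 (R = -3 - 6 = -9)
h = 49 (h = 7**2 = 49)
G(T) = 25/6 - 5*T/2 + T**2/6 (G(T) = -4 + ((T**2 - 15*T) + 49)/6 = -4 + (49 + T**2 - 15*T)/6 = -4 + (49/6 - 5*T/2 + T**2/6) = 25/6 - 5*T/2 + T**2/6)
G(I(5, R)) + S(169) = (25/6 - 5/2*12 + (1/6)*12**2) + 169 = (25/6 - 30 + (1/6)*144) + 169 = (25/6 - 30 + 24) + 169 = -11/6 + 169 = 1003/6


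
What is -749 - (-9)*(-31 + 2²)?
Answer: -992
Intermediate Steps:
-749 - (-9)*(-31 + 2²) = -749 - (-9)*(-31 + 4) = -749 - (-9)*(-27) = -749 - 1*243 = -749 - 243 = -992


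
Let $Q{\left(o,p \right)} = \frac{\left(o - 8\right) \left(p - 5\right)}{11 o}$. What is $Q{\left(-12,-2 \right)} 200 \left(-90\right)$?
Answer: $\frac{210000}{11} \approx 19091.0$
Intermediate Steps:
$Q{\left(o,p \right)} = \frac{\left(-8 + o\right) \left(-5 + p\right)}{11 o}$ ($Q{\left(o,p \right)} = \left(-8 + o\right) \left(-5 + p\right) \frac{1}{11 o} = \frac{\left(-8 + o\right) \left(-5 + p\right)}{11 o}$)
$Q{\left(-12,-2 \right)} 200 \left(-90\right) = \frac{40 - -16 - 12 \left(-5 - 2\right)}{11 \left(-12\right)} 200 \left(-90\right) = \frac{1}{11} \left(- \frac{1}{12}\right) \left(40 + 16 - -84\right) 200 \left(-90\right) = \frac{1}{11} \left(- \frac{1}{12}\right) \left(40 + 16 + 84\right) 200 \left(-90\right) = \frac{1}{11} \left(- \frac{1}{12}\right) 140 \cdot 200 \left(-90\right) = \left(- \frac{35}{33}\right) 200 \left(-90\right) = \left(- \frac{7000}{33}\right) \left(-90\right) = \frac{210000}{11}$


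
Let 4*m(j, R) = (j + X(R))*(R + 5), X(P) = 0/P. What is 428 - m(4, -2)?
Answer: 425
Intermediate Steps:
X(P) = 0
m(j, R) = j*(5 + R)/4 (m(j, R) = ((j + 0)*(R + 5))/4 = (j*(5 + R))/4 = j*(5 + R)/4)
428 - m(4, -2) = 428 - 4*(5 - 2)/4 = 428 - 4*3/4 = 428 - 1*3 = 428 - 3 = 425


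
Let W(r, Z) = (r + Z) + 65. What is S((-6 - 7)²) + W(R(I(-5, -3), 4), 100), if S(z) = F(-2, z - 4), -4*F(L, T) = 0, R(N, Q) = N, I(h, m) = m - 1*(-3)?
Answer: 165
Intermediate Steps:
I(h, m) = 3 + m (I(h, m) = m + 3 = 3 + m)
F(L, T) = 0 (F(L, T) = -¼*0 = 0)
S(z) = 0
W(r, Z) = 65 + Z + r (W(r, Z) = (Z + r) + 65 = 65 + Z + r)
S((-6 - 7)²) + W(R(I(-5, -3), 4), 100) = 0 + (65 + 100 + (3 - 3)) = 0 + (65 + 100 + 0) = 0 + 165 = 165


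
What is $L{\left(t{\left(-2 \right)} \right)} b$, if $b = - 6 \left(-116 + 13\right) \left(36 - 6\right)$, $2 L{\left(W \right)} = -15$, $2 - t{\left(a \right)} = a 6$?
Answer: $-139050$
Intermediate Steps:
$t{\left(a \right)} = 2 - 6 a$ ($t{\left(a \right)} = 2 - a 6 = 2 - 6 a$)
$L{\left(W \right)} = - \frac{15}{2}$ ($L{\left(W \right)} = \frac{1}{2} \left(-15\right) = - \frac{15}{2}$)
$b = 18540$ ($b = - 6 \left(\left(-103\right) 30\right) = \left(-6\right) \left(-3090\right) = 18540$)
$L{\left(t{\left(-2 \right)} \right)} b = \left(- \frac{15}{2}\right) 18540 = -139050$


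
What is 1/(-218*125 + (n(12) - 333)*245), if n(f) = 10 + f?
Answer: -1/103445 ≈ -9.6670e-6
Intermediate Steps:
1/(-218*125 + (n(12) - 333)*245) = 1/(-218*125 + ((10 + 12) - 333)*245) = 1/(-27250 + (22 - 333)*245) = 1/(-27250 - 311*245) = 1/(-27250 - 76195) = 1/(-103445) = -1/103445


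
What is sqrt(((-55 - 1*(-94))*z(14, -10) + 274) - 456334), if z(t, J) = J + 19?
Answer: I*sqrt(455709) ≈ 675.06*I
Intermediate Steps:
z(t, J) = 19 + J
sqrt(((-55 - 1*(-94))*z(14, -10) + 274) - 456334) = sqrt(((-55 - 1*(-94))*(19 - 10) + 274) - 456334) = sqrt(((-55 + 94)*9 + 274) - 456334) = sqrt((39*9 + 274) - 456334) = sqrt((351 + 274) - 456334) = sqrt(625 - 456334) = sqrt(-455709) = I*sqrt(455709)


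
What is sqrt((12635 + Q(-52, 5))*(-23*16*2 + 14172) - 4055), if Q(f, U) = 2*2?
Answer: sqrt(169813549) ≈ 13031.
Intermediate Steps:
Q(f, U) = 4
sqrt((12635 + Q(-52, 5))*(-23*16*2 + 14172) - 4055) = sqrt((12635 + 4)*(-23*16*2 + 14172) - 4055) = sqrt(12639*(-368*2 + 14172) - 4055) = sqrt(12639*(-736 + 14172) - 4055) = sqrt(12639*13436 - 4055) = sqrt(169817604 - 4055) = sqrt(169813549)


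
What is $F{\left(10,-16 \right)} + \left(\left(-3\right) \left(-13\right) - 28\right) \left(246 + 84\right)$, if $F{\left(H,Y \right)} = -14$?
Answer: $3616$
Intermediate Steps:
$F{\left(10,-16 \right)} + \left(\left(-3\right) \left(-13\right) - 28\right) \left(246 + 84\right) = -14 + \left(\left(-3\right) \left(-13\right) - 28\right) \left(246 + 84\right) = -14 + \left(39 - 28\right) 330 = -14 + 11 \cdot 330 = -14 + 3630 = 3616$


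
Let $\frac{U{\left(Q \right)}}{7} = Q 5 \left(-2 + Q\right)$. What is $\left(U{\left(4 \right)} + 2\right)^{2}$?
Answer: $79524$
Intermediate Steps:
$U{\left(Q \right)} = 35 Q \left(-2 + Q\right)$ ($U{\left(Q \right)} = 7 Q 5 \left(-2 + Q\right) = 7 \cdot 5 Q \left(-2 + Q\right) = 35 Q \left(-2 + Q\right)$)
$\left(U{\left(4 \right)} + 2\right)^{2} = \left(35 \cdot 4 \left(-2 + 4\right) + 2\right)^{2} = \left(35 \cdot 4 \cdot 2 + 2\right)^{2} = \left(280 + 2\right)^{2} = 282^{2} = 79524$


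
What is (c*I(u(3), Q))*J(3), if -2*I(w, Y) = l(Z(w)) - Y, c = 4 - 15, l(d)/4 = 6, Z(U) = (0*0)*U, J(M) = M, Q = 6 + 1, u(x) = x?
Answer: 561/2 ≈ 280.50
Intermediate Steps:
Q = 7
Z(U) = 0 (Z(U) = 0*U = 0)
l(d) = 24 (l(d) = 4*6 = 24)
c = -11
I(w, Y) = -12 + Y/2 (I(w, Y) = -(24 - Y)/2 = -12 + Y/2)
(c*I(u(3), Q))*J(3) = -11*(-12 + (1/2)*7)*3 = -11*(-12 + 7/2)*3 = -11*(-17/2)*3 = (187/2)*3 = 561/2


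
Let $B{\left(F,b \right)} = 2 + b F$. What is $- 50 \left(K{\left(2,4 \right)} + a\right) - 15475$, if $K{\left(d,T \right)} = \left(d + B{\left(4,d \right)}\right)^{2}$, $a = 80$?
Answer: $-26675$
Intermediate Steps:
$B{\left(F,b \right)} = 2 + F b$
$K{\left(d,T \right)} = \left(2 + 5 d\right)^{2}$ ($K{\left(d,T \right)} = \left(d + \left(2 + 4 d\right)\right)^{2} = \left(2 + 5 d\right)^{2}$)
$- 50 \left(K{\left(2,4 \right)} + a\right) - 15475 = - 50 \left(\left(2 + 5 \cdot 2\right)^{2} + 80\right) - 15475 = - 50 \left(\left(2 + 10\right)^{2} + 80\right) - 15475 = - 50 \left(12^{2} + 80\right) - 15475 = - 50 \left(144 + 80\right) - 15475 = \left(-50\right) 224 - 15475 = -11200 - 15475 = -26675$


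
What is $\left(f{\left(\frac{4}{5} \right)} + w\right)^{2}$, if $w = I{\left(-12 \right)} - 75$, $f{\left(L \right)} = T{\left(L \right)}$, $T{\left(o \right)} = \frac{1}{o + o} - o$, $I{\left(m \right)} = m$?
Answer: $\frac{12159169}{1600} \approx 7599.5$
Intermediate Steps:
$T{\left(o \right)} = \frac{1}{2 o} - o$
$f{\left(L \right)} = \frac{1}{2 L} - L$
$w = -87$ ($w = -12 - 75 = -87$)
$\left(f{\left(\frac{4}{5} \right)} + w\right)^{2} = \left(\left(\frac{1}{2 \cdot \frac{4}{5}} - \frac{4}{5}\right) - 87\right)^{2} = \left(\left(\frac{1}{2} \cdot \frac{5}{4} - \frac{4}{5}\right) - 87\right)^{2} = \left(\left(\frac{5}{8} - \frac{4}{5}\right) - 87\right)^{2} = \left(- \frac{7}{40} - 87\right)^{2} = \left(- \frac{3487}{40}\right)^{2} = \frac{12159169}{1600}$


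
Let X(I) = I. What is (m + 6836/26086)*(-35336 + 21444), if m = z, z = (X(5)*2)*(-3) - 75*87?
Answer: 1187674965724/13043 ≈ 9.1058e+7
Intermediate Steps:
z = -6555 (z = (5*2)*(-3) - 75*87 = 10*(-3) - 6525 = -30 - 6525 = -6555)
m = -6555
(m + 6836/26086)*(-35336 + 21444) = (-6555 + 6836/26086)*(-35336 + 21444) = (-6555 + 6836*(1/26086))*(-13892) = (-6555 + 3418/13043)*(-13892) = -85493447/13043*(-13892) = 1187674965724/13043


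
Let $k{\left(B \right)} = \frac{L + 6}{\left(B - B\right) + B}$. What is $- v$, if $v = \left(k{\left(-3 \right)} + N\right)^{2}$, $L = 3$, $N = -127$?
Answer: $-16900$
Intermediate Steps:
$k{\left(B \right)} = \frac{9}{B}$ ($k{\left(B \right)} = \frac{3 + 6}{\left(B - B\right) + B} = \frac{9}{0 + B} = \frac{9}{B}$)
$v = 16900$ ($v = \left(\frac{9}{-3} - 127\right)^{2} = \left(9 \left(- \frac{1}{3}\right) - 127\right)^{2} = \left(-3 - 127\right)^{2} = \left(-130\right)^{2} = 16900$)
$- v = \left(-1\right) 16900 = -16900$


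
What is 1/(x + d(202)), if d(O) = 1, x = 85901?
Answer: 1/85902 ≈ 1.1641e-5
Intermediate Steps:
1/(x + d(202)) = 1/(85901 + 1) = 1/85902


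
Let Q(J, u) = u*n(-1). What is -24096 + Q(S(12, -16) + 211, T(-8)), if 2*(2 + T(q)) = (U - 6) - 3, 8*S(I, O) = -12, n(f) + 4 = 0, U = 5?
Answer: -24080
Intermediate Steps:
n(f) = -4 (n(f) = -4 + 0 = -4)
S(I, O) = -3/2 (S(I, O) = (⅛)*(-12) = -3/2)
T(q) = -4 (T(q) = -2 + ((5 - 6) - 3)/2 = -2 + (-1 - 3)/2 = -2 + (½)*(-4) = -2 - 2 = -4)
Q(J, u) = -4*u (Q(J, u) = u*(-4) = -4*u)
-24096 + Q(S(12, -16) + 211, T(-8)) = -24096 - 4*(-4) = -24096 + 16 = -24080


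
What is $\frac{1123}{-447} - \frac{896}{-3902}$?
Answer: $- \frac{1990717}{872097} \approx -2.2827$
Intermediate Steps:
$\frac{1123}{-447} - \frac{896}{-3902} = 1123 \left(- \frac{1}{447}\right) - - \frac{448}{1951} = - \frac{1123}{447} + \frac{448}{1951} = - \frac{1990717}{872097}$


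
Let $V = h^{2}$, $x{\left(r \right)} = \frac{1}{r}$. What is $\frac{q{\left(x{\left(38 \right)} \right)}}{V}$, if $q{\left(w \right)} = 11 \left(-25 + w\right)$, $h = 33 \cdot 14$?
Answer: $- \frac{949}{737352} \approx -0.001287$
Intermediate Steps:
$h = 462$
$q{\left(w \right)} = -275 + 11 w$
$V = 213444$ ($V = 462^{2} = 213444$)
$\frac{q{\left(x{\left(38 \right)} \right)}}{V} = \frac{-275 + \frac{11}{38}}{213444} = \left(-275 + 11 \cdot \frac{1}{38}\right) \frac{1}{213444} = \left(-275 + \frac{11}{38}\right) \frac{1}{213444} = \left(- \frac{10439}{38}\right) \frac{1}{213444} = - \frac{949}{737352}$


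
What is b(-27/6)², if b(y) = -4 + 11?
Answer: 49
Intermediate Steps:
b(y) = 7
b(-27/6)² = 7² = 49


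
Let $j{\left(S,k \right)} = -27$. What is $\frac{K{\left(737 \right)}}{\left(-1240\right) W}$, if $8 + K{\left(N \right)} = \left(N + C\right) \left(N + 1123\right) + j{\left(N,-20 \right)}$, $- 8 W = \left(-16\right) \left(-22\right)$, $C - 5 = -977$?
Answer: $- \frac{87427}{10912} \approx -8.012$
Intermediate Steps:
$C = -972$ ($C = 5 - 977 = -972$)
$W = -44$ ($W = - \frac{\left(-16\right) \left(-22\right)}{8} = \left(- \frac{1}{8}\right) 352 = -44$)
$K{\left(N \right)} = -35 + \left(-972 + N\right) \left(1123 + N\right)$ ($K{\left(N \right)} = -8 + \left(\left(N - 972\right) \left(N + 1123\right) - 27\right) = -8 + \left(\left(-972 + N\right) \left(1123 + N\right) - 27\right) = -8 + \left(-27 + \left(-972 + N\right) \left(1123 + N\right)\right) = -35 + \left(-972 + N\right) \left(1123 + N\right)$)
$\frac{K{\left(737 \right)}}{\left(-1240\right) W} = \frac{-1091591 + 737^{2} + 151 \cdot 737}{\left(-1240\right) \left(-44\right)} = \frac{-1091591 + 543169 + 111287}{54560} = \left(-437135\right) \frac{1}{54560} = - \frac{87427}{10912}$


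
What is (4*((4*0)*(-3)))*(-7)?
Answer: 0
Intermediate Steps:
(4*((4*0)*(-3)))*(-7) = (4*(0*(-3)))*(-7) = (4*0)*(-7) = 0*(-7) = 0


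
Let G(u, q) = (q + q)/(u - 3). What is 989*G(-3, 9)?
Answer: -2967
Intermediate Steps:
G(u, q) = 2*q/(-3 + u) (G(u, q) = (2*q)/(-3 + u) = 2*q/(-3 + u))
989*G(-3, 9) = 989*(2*9/(-3 - 3)) = 989*(2*9/(-6)) = 989*(2*9*(-⅙)) = 989*(-3) = -2967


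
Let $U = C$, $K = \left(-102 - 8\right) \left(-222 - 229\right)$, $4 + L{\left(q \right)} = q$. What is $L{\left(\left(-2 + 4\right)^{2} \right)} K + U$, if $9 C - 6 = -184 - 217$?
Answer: $- \frac{395}{9} \approx -43.889$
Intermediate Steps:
$L{\left(q \right)} = -4 + q$
$K = 49610$ ($K = \left(-110\right) \left(-451\right) = 49610$)
$C = - \frac{395}{9}$ ($C = \frac{2}{3} + \frac{-184 - 217}{9} = \frac{2}{3} + \frac{1}{9} \left(-401\right) = \frac{2}{3} - \frac{401}{9} = - \frac{395}{9} \approx -43.889$)
$U = - \frac{395}{9} \approx -43.889$
$L{\left(\left(-2 + 4\right)^{2} \right)} K + U = \left(-4 + \left(-2 + 4\right)^{2}\right) 49610 - \frac{395}{9} = \left(-4 + 2^{2}\right) 49610 - \frac{395}{9} = \left(-4 + 4\right) 49610 - \frac{395}{9} = 0 \cdot 49610 - \frac{395}{9} = 0 - \frac{395}{9} = - \frac{395}{9}$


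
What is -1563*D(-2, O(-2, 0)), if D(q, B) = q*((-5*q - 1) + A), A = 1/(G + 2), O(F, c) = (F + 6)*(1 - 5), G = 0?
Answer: 29697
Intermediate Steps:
O(F, c) = -24 - 4*F (O(F, c) = (6 + F)*(-4) = -24 - 4*F)
A = ½ (A = 1/(0 + 2) = 1/2 = ½ ≈ 0.50000)
D(q, B) = q*(-½ - 5*q) (D(q, B) = q*((-5*q - 1) + ½) = q*((-1 - 5*q) + ½) = q*(-½ - 5*q))
-1563*D(-2, O(-2, 0)) = -(-1563)*(-2)*(1 + 10*(-2))/2 = -(-1563)*(-2)*(1 - 20)/2 = -(-1563)*(-2)*(-19)/2 = -1563*(-19) = 29697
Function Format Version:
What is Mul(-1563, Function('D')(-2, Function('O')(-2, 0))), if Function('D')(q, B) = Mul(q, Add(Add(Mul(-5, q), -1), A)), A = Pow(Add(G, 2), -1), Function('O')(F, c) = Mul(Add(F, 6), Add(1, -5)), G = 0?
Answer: 29697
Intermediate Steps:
Function('O')(F, c) = Add(-24, Mul(-4, F)) (Function('O')(F, c) = Mul(Add(6, F), -4) = Add(-24, Mul(-4, F)))
A = Rational(1, 2) (A = Pow(Add(0, 2), -1) = Pow(2, -1) = Rational(1, 2) ≈ 0.50000)
Function('D')(q, B) = Mul(q, Add(Rational(-1, 2), Mul(-5, q))) (Function('D')(q, B) = Mul(q, Add(Add(Mul(-5, q), -1), Rational(1, 2))) = Mul(q, Add(Add(-1, Mul(-5, q)), Rational(1, 2))) = Mul(q, Add(Rational(-1, 2), Mul(-5, q))))
Mul(-1563, Function('D')(-2, Function('O')(-2, 0))) = Mul(-1563, Mul(Rational(-1, 2), -2, Add(1, Mul(10, -2)))) = Mul(-1563, Mul(Rational(-1, 2), -2, Add(1, -20))) = Mul(-1563, Mul(Rational(-1, 2), -2, -19)) = Mul(-1563, -19) = 29697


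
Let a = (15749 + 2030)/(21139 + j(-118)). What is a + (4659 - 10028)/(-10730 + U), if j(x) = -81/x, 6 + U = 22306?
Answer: 836929101/2220089870 ≈ 0.37698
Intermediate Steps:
U = 22300 (U = -6 + 22306 = 22300)
a = 2097922/2494483 (a = (15749 + 2030)/(21139 - 81/(-118)) = 17779/(21139 - 81*(-1/118)) = 17779/(21139 + 81/118) = 17779/(2494483/118) = 17779*(118/2494483) = 2097922/2494483 ≈ 0.84102)
a + (4659 - 10028)/(-10730 + U) = 2097922/2494483 + (4659 - 10028)/(-10730 + 22300) = 2097922/2494483 - 5369/11570 = 2097922/2494483 - 5369*1/11570 = 2097922/2494483 - 413/890 = 836929101/2220089870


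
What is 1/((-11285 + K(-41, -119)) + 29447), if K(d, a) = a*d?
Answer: 1/23041 ≈ 4.3401e-5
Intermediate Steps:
1/((-11285 + K(-41, -119)) + 29447) = 1/((-11285 - 119*(-41)) + 29447) = 1/((-11285 + 4879) + 29447) = 1/(-6406 + 29447) = 1/23041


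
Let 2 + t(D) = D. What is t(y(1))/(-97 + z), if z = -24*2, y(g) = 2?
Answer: 0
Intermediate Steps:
z = -48
t(D) = -2 + D
t(y(1))/(-97 + z) = (-2 + 2)/(-97 - 48) = 0/(-145) = 0*(-1/145) = 0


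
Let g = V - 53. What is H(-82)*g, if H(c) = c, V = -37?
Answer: 7380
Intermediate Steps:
g = -90 (g = -37 - 53 = -90)
H(-82)*g = -82*(-90) = 7380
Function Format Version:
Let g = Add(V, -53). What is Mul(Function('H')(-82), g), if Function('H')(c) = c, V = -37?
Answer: 7380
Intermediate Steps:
g = -90 (g = Add(-37, -53) = -90)
Mul(Function('H')(-82), g) = Mul(-82, -90) = 7380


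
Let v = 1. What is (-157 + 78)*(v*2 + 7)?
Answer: -711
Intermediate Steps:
(-157 + 78)*(v*2 + 7) = (-157 + 78)*(1*2 + 7) = -79*(2 + 7) = -79*9 = -711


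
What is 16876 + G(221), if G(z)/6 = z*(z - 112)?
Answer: 161410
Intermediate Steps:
G(z) = 6*z*(-112 + z) (G(z) = 6*(z*(z - 112)) = 6*(z*(-112 + z)) = 6*z*(-112 + z))
16876 + G(221) = 16876 + 6*221*(-112 + 221) = 16876 + 6*221*109 = 16876 + 144534 = 161410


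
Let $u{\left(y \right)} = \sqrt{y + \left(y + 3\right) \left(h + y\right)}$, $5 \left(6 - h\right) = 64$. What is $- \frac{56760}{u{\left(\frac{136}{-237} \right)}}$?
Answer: $\frac{611460 i \sqrt{1037102}}{47141} \approx 13209.0 i$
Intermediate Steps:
$h = - \frac{34}{5}$ ($h = 6 - \frac{64}{5} = - \frac{34}{5} \approx -6.8$)
$u{\left(y \right)} = \sqrt{y + \left(3 + y\right) \left(- \frac{34}{5} + y\right)}$ ($u{\left(y \right)} = \sqrt{y + \left(y + 3\right) \left(- \frac{34}{5} + y\right)} = \sqrt{y + \left(3 + y\right) \left(- \frac{34}{5} + y\right)}$)
$- \frac{56760}{u{\left(\frac{136}{-237} \right)}} = - \frac{56760}{\frac{1}{5} \sqrt{-510 - 70 \frac{136}{-237} + 25 \left(\frac{136}{-237}\right)^{2}}} = - \frac{56760}{\frac{1}{5} \sqrt{-510 - 70 \cdot 136 \left(- \frac{1}{237}\right) + 25 \left(136 \left(- \frac{1}{237}\right)\right)^{2}}} = - \frac{56760}{\frac{1}{5} \sqrt{-510 - - \frac{9520}{237} + 25 \left(- \frac{136}{237}\right)^{2}}} = - \frac{56760}{\frac{1}{5} \sqrt{-510 + \frac{9520}{237} + 25 \cdot \frac{18496}{56169}}} = - \frac{56760}{\frac{1}{5} \sqrt{-510 + \frac{9520}{237} + \frac{462400}{56169}}} = - \frac{56760}{\frac{1}{5} \sqrt{- \frac{25927550}{56169}}} = - \frac{56760}{\frac{1}{5} \frac{5 i \sqrt{1037102}}{237}} = - \frac{56760}{\frac{1}{237} i \sqrt{1037102}} = - 56760 \left(- \frac{237 i \sqrt{1037102}}{1037102}\right) = \frac{611460 i \sqrt{1037102}}{47141}$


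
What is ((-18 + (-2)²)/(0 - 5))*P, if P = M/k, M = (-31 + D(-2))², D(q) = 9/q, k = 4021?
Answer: 35287/40210 ≈ 0.87757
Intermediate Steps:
M = 5041/4 (M = (-31 + 9/(-2))² = (-31 + 9*(-½))² = (-31 - 9/2)² = (-71/2)² = 5041/4 ≈ 1260.3)
P = 5041/16084 (P = (5041/4)/4021 = (5041/4)*(1/4021) = 5041/16084 ≈ 0.31342)
((-18 + (-2)²)/(0 - 5))*P = ((-18 + (-2)²)/(0 - 5))*(5041/16084) = ((-18 + 4)/(-5))*(5041/16084) = -14*(-⅕)*(5041/16084) = (14/5)*(5041/16084) = 35287/40210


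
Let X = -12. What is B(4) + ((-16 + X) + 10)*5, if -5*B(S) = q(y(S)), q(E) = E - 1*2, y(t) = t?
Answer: -452/5 ≈ -90.400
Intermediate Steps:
q(E) = -2 + E (q(E) = E - 2 = -2 + E)
B(S) = 2/5 - S/5 (B(S) = -(-2 + S)/5 = 2/5 - S/5)
B(4) + ((-16 + X) + 10)*5 = (2/5 - 1/5*4) + ((-16 - 12) + 10)*5 = (2/5 - 4/5) + (-28 + 10)*5 = -2/5 - 18*5 = -2/5 - 90 = -452/5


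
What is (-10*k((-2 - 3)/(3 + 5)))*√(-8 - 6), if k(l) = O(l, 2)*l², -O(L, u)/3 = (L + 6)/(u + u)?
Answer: 16125*I*√14/1024 ≈ 58.92*I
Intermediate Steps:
O(L, u) = -3*(6 + L)/(2*u) (O(L, u) = -3*(L + 6)/(u + u) = -3*(6 + L)/(2*u))
k(l) = l²*(-9/2 - 3*l/4) (k(l) = ((3/2)*(-6 - l)/2)*l² = ((3/2)*(½)*(-6 - l))*l² = (-9/2 - 3*l/4)*l² = l²*(-9/2 - 3*l/4))
(-10*k((-2 - 3)/(3 + 5)))*√(-8 - 6) = (-15*((-2 - 3)/(3 + 5))²*(-6 - (-2 - 3)/(3 + 5))/2)*√(-8 - 6) = (-15*(-5/8)²*(-6 - (-5)/8)/2)*√(-14) = (-15*(-5*⅛)²*(-6 - (-5)/8)/2)*(I*√14) = (-15*(-5/8)²*(-6 - 1*(-5/8))/2)*(I*√14) = (-15*25*(-6 + 5/8)/(2*64))*(I*√14) = (-15*25*(-43)/(2*64*8))*(I*√14) = (-10*(-3225/2048))*(I*√14) = 16125*(I*√14)/1024 = 16125*I*√14/1024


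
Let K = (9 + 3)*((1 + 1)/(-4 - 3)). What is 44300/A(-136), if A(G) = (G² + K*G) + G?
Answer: 77525/32946 ≈ 2.3531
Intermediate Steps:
K = -24/7 (K = 12*(2/(-7)) = 12*(2*(-⅐)) = 12*(-2/7) = -24/7 ≈ -3.4286)
A(G) = G² - 17*G/7 (A(G) = (G² - 24*G/7) + G = G² - 17*G/7)
44300/A(-136) = 44300/(((⅐)*(-136)*(-17 + 7*(-136)))) = 44300/(((⅐)*(-136)*(-17 - 952))) = 44300/(((⅐)*(-136)*(-969))) = 44300/(131784/7) = 44300*(7/131784) = 77525/32946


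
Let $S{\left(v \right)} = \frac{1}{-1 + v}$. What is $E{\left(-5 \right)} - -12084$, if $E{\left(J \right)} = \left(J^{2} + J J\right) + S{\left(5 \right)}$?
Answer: $\frac{48537}{4} \approx 12134.0$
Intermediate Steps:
$E{\left(J \right)} = \frac{1}{4} + 2 J^{2}$ ($E{\left(J \right)} = \left(J^{2} + J J\right) + \frac{1}{-1 + 5} = \left(J^{2} + J^{2}\right) + \frac{1}{4} = 2 J^{2} + \frac{1}{4} = \frac{1}{4} + 2 J^{2}$)
$E{\left(-5 \right)} - -12084 = \left(\frac{1}{4} + 2 \left(-5\right)^{2}\right) - -12084 = \left(\frac{1}{4} + 2 \cdot 25\right) + 12084 = \left(\frac{1}{4} + 50\right) + 12084 = \frac{201}{4} + 12084 = \frac{48537}{4}$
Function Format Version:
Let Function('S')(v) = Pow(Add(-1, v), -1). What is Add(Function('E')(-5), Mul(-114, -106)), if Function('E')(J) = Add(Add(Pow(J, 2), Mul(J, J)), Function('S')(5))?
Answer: Rational(48537, 4) ≈ 12134.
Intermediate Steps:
Function('E')(J) = Add(Rational(1, 4), Mul(2, Pow(J, 2))) (Function('E')(J) = Add(Add(Pow(J, 2), Mul(J, J)), Pow(Add(-1, 5), -1)) = Add(Add(Pow(J, 2), Pow(J, 2)), Pow(4, -1)) = Add(Mul(2, Pow(J, 2)), Rational(1, 4)) = Add(Rational(1, 4), Mul(2, Pow(J, 2))))
Add(Function('E')(-5), Mul(-114, -106)) = Add(Add(Rational(1, 4), Mul(2, Pow(-5, 2))), Mul(-114, -106)) = Add(Add(Rational(1, 4), Mul(2, 25)), 12084) = Add(Add(Rational(1, 4), 50), 12084) = Add(Rational(201, 4), 12084) = Rational(48537, 4)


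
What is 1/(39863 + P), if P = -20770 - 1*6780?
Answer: 1/12313 ≈ 8.1215e-5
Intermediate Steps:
P = -27550 (P = -20770 - 6780 = -27550)
1/(39863 + P) = 1/(39863 - 27550) = 1/12313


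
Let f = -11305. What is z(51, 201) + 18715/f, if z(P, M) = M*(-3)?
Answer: -71954/119 ≈ -604.66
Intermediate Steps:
z(P, M) = -3*M
z(51, 201) + 18715/f = -3*201 + 18715/(-11305) = -603 + 18715*(-1/11305) = -603 - 197/119 = -71954/119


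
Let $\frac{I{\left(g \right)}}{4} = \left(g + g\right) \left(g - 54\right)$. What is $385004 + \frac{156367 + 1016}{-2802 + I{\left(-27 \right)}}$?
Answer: $\frac{1885802053}{4898} \approx 3.8501 \cdot 10^{5}$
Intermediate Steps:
$I{\left(g \right)} = 8 g \left(-54 + g\right)$ ($I{\left(g \right)} = 4 \left(g + g\right) \left(g - 54\right) = 4 \cdot 2 g \left(-54 + g\right) = 8 g \left(-54 + g\right)$)
$385004 + \frac{156367 + 1016}{-2802 + I{\left(-27 \right)}} = 385004 + \frac{156367 + 1016}{-2802 + 8 \left(-27\right) \left(-54 - 27\right)} = 385004 + \frac{157383}{-2802 + 8 \left(-27\right) \left(-81\right)} = 385004 + \frac{157383}{-2802 + 17496} = 385004 + \frac{157383}{14694} = 385004 + 157383 \cdot \frac{1}{14694} = 385004 + \frac{52461}{4898} = \frac{1885802053}{4898}$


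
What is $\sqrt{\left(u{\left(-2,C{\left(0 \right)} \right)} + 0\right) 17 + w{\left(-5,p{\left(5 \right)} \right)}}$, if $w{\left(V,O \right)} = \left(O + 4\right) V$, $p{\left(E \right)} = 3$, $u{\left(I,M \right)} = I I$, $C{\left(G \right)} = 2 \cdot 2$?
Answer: $\sqrt{33} \approx 5.7446$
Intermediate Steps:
$C{\left(G \right)} = 4$
$u{\left(I,M \right)} = I^{2}$
$w{\left(V,O \right)} = V \left(4 + O\right)$ ($w{\left(V,O \right)} = \left(4 + O\right) V = V \left(4 + O\right)$)
$\sqrt{\left(u{\left(-2,C{\left(0 \right)} \right)} + 0\right) 17 + w{\left(-5,p{\left(5 \right)} \right)}} = \sqrt{\left(\left(-2\right)^{2} + 0\right) 17 - 5 \left(4 + 3\right)} = \sqrt{\left(4 + 0\right) 17 - 35} = \sqrt{4 \cdot 17 - 35} = \sqrt{68 - 35} = \sqrt{33}$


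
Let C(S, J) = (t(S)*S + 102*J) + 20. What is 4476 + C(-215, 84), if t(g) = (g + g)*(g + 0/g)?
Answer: -19863686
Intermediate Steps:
t(g) = 2*g² (t(g) = (2*g)*(g + 0) = (2*g)*g = 2*g²)
C(S, J) = 20 + 2*S³ + 102*J (C(S, J) = ((2*S²)*S + 102*J) + 20 = (2*S³ + 102*J) + 20 = 20 + 2*S³ + 102*J)
4476 + C(-215, 84) = 4476 + (20 + 2*(-215)³ + 102*84) = 4476 + (20 + 2*(-9938375) + 8568) = 4476 + (20 - 19876750 + 8568) = 4476 - 19868162 = -19863686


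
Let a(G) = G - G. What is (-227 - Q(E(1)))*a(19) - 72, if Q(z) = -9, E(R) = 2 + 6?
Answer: -72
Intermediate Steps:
E(R) = 8
a(G) = 0
(-227 - Q(E(1)))*a(19) - 72 = (-227 - 1*(-9))*0 - 72 = (-227 + 9)*0 - 72 = -218*0 - 72 = 0 - 72 = -72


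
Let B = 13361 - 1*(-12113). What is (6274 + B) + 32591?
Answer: 64339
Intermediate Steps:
B = 25474 (B = 13361 + 12113 = 25474)
(6274 + B) + 32591 = (6274 + 25474) + 32591 = 31748 + 32591 = 64339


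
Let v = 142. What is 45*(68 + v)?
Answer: 9450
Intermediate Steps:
45*(68 + v) = 45*(68 + 142) = 45*210 = 9450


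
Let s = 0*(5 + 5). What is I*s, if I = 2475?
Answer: 0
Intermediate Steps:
s = 0 (s = 0*10 = 0)
I*s = 2475*0 = 0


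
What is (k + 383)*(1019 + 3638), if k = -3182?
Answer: -13034943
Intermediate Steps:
(k + 383)*(1019 + 3638) = (-3182 + 383)*(1019 + 3638) = -2799*4657 = -13034943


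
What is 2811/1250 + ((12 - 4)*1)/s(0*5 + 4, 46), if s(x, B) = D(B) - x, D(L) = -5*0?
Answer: 311/1250 ≈ 0.24880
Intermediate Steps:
D(L) = 0
s(x, B) = -x (s(x, B) = 0 - x = -x)
2811/1250 + ((12 - 4)*1)/s(0*5 + 4, 46) = 2811/1250 + ((12 - 4)*1)/((-(0*5 + 4))) = 2811*(1/1250) + (8*1)/((-(0 + 4))) = 2811/1250 + 8/((-1*4)) = 2811/1250 + 8/(-4) = 2811/1250 + 8*(-1/4) = 2811/1250 - 2 = 311/1250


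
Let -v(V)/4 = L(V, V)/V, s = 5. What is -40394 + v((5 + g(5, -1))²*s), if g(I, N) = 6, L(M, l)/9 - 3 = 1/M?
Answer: -14785279226/366025 ≈ -40394.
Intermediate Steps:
L(M, l) = 27 + 9/M
v(V) = -4*(27 + 9/V)/V
-40394 + v((5 + g(5, -1))²*s) = -40394 + 36*(-1 - 3*(5 + 6)²*5)/((5 + 6)²*5)² = -40394 + 36*(-1 - 3*11²*5)/(11²*5)² = -40394 + 36*(-1 - 363*5)/(121*5)² = -40394 + 36*(-1 - 3*605)/605² = -40394 + 36*(1/366025)*(-1 - 1815) = -40394 + 36*(1/366025)*(-1816) = -40394 - 65376/366025 = -14785279226/366025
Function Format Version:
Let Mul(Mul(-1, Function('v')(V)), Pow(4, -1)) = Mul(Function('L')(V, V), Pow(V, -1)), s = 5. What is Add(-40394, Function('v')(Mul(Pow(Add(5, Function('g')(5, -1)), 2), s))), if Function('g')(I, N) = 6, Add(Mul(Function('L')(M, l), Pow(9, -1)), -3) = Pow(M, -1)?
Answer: Rational(-14785279226, 366025) ≈ -40394.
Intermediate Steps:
Function('L')(M, l) = Add(27, Mul(9, Pow(M, -1)))
Function('v')(V) = Mul(-4, Pow(V, -1), Add(27, Mul(9, Pow(V, -1)))) (Function('v')(V) = Mul(-4, Mul(Add(27, Mul(9, Pow(V, -1))), Pow(V, -1))) = Mul(-4, Mul(Pow(V, -1), Add(27, Mul(9, Pow(V, -1))))) = Mul(-4, Pow(V, -1), Add(27, Mul(9, Pow(V, -1)))))
Add(-40394, Function('v')(Mul(Pow(Add(5, Function('g')(5, -1)), 2), s))) = Add(-40394, Mul(36, Pow(Mul(Pow(Add(5, 6), 2), 5), -2), Add(-1, Mul(-3, Mul(Pow(Add(5, 6), 2), 5))))) = Add(-40394, Mul(36, Pow(Mul(Pow(11, 2), 5), -2), Add(-1, Mul(-3, Mul(Pow(11, 2), 5))))) = Add(-40394, Mul(36, Pow(Mul(121, 5), -2), Add(-1, Mul(-3, Mul(121, 5))))) = Add(-40394, Mul(36, Pow(605, -2), Add(-1, Mul(-3, 605)))) = Add(-40394, Mul(36, Rational(1, 366025), Add(-1, -1815))) = Add(-40394, Mul(36, Rational(1, 366025), -1816)) = Add(-40394, Rational(-65376, 366025)) = Rational(-14785279226, 366025)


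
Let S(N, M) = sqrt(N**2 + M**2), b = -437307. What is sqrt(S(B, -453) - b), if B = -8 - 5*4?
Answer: sqrt(437307 + sqrt(205993)) ≈ 661.63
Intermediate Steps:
B = -28 (B = -8 - 20 = -28)
S(N, M) = sqrt(M**2 + N**2)
sqrt(S(B, -453) - b) = sqrt(sqrt((-453)**2 + (-28)**2) - 1*(-437307)) = sqrt(sqrt(205209 + 784) + 437307) = sqrt(sqrt(205993) + 437307) = sqrt(437307 + sqrt(205993))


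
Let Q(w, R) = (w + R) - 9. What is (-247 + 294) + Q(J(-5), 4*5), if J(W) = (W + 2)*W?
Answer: 73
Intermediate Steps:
J(W) = W*(2 + W) (J(W) = (2 + W)*W = W*(2 + W))
Q(w, R) = -9 + R + w (Q(w, R) = (R + w) - 9 = -9 + R + w)
(-247 + 294) + Q(J(-5), 4*5) = (-247 + 294) + (-9 + 4*5 - 5*(2 - 5)) = 47 + (-9 + 20 - 5*(-3)) = 47 + (-9 + 20 + 15) = 47 + 26 = 73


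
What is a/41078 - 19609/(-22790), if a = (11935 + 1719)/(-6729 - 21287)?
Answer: 5641633714343/6556918010480 ≈ 0.86041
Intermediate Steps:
a = -6827/14008 (a = 13654/(-28016) = 13654*(-1/28016) = -6827/14008 ≈ -0.48736)
a/41078 - 19609/(-22790) = -6827/14008/41078 - 19609/(-22790) = -6827/14008*1/41078 - 19609*(-1/22790) = -6827/575420624 + 19609/22790 = 5641633714343/6556918010480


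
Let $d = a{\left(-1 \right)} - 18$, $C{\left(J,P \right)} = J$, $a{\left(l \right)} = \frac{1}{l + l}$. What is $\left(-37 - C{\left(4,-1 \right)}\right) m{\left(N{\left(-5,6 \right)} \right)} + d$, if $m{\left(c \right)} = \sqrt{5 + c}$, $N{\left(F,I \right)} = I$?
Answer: $- \frac{37}{2} - 41 \sqrt{11} \approx -154.48$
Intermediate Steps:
$a{\left(l \right)} = \frac{1}{2 l}$
$d = - \frac{37}{2}$ ($d = \frac{1}{2 \left(-1\right)} - 18 = \frac{1}{2} \left(-1\right) - 18 = - \frac{1}{2} - 18 = - \frac{37}{2} \approx -18.5$)
$\left(-37 - C{\left(4,-1 \right)}\right) m{\left(N{\left(-5,6 \right)} \right)} + d = \left(-37 - 4\right) \sqrt{5 + 6} - \frac{37}{2} = \left(-37 - 4\right) \sqrt{11} - \frac{37}{2} = - 41 \sqrt{11} - \frac{37}{2} = - \frac{37}{2} - 41 \sqrt{11}$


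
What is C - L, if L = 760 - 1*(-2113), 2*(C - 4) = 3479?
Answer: -2259/2 ≈ -1129.5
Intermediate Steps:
C = 3487/2 (C = 4 + (½)*3479 = 4 + 3479/2 = 3487/2 ≈ 1743.5)
L = 2873 (L = 760 + 2113 = 2873)
C - L = 3487/2 - 1*2873 = 3487/2 - 2873 = -2259/2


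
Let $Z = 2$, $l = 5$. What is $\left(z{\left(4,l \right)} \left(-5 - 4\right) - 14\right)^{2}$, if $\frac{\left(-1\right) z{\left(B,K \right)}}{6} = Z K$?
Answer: $276676$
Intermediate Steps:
$z{\left(B,K \right)} = - 12 K$ ($z{\left(B,K \right)} = - 6 \cdot 2 K = - 12 K$)
$\left(z{\left(4,l \right)} \left(-5 - 4\right) - 14\right)^{2} = \left(\left(-12\right) 5 \left(-5 - 4\right) - 14\right)^{2} = \left(\left(-60\right) \left(-9\right) - 14\right)^{2} = \left(540 - 14\right)^{2} = 526^{2} = 276676$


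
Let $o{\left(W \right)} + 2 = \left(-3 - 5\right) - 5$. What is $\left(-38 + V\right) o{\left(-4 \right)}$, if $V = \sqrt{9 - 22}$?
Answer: $570 - 15 i \sqrt{13} \approx 570.0 - 54.083 i$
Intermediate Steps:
$o{\left(W \right)} = -15$ ($o{\left(W \right)} = -2 - 13 = -15$)
$V = i \sqrt{13}$ ($V = \sqrt{-13} = i \sqrt{13} \approx 3.6056 i$)
$\left(-38 + V\right) o{\left(-4 \right)} = \left(-38 + i \sqrt{13}\right) \left(-15\right) = 570 - 15 i \sqrt{13}$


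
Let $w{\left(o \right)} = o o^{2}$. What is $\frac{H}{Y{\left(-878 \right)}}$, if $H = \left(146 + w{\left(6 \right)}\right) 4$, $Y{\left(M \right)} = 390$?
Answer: $\frac{724}{195} \approx 3.7128$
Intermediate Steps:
$w{\left(o \right)} = o^{3}$
$H = 1448$ ($H = \left(146 + 6^{3}\right) 4 = \left(146 + 216\right) 4 = 362 \cdot 4 = 1448$)
$\frac{H}{Y{\left(-878 \right)}} = \frac{1448}{390} = 1448 \cdot \frac{1}{390} = \frac{724}{195}$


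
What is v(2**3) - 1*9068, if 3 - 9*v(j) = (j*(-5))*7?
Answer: -81329/9 ≈ -9036.6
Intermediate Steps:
v(j) = 1/3 + 35*j/9 (v(j) = 1/3 - j*(-5)*7/9 = 1/3 - (-5*j)*7/9 = 1/3 - (-35)*j/9 = 1/3 + 35*j/9)
v(2**3) - 1*9068 = (1/3 + (35/9)*2**3) - 1*9068 = (1/3 + (35/9)*8) - 9068 = (1/3 + 280/9) - 9068 = 283/9 - 9068 = -81329/9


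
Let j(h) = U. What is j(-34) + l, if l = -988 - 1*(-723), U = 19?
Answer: -246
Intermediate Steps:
j(h) = 19
l = -265 (l = -988 + 723 = -265)
j(-34) + l = 19 - 265 = -246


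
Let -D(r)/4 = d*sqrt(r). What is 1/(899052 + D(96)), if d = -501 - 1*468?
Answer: 74921/67237687884 - 323*sqrt(6)/16809421971 ≈ 1.0672e-6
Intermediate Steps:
d = -969 (d = -501 - 468 = -969)
D(r) = 3876*sqrt(r) (D(r) = -(-3876)*sqrt(r) = 3876*sqrt(r))
1/(899052 + D(96)) = 1/(899052 + 3876*sqrt(96)) = 1/(899052 + 3876*(4*sqrt(6))) = 1/(899052 + 15504*sqrt(6))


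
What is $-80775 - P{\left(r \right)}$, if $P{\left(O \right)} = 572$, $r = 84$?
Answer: $-81347$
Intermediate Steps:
$-80775 - P{\left(r \right)} = -80775 - 572 = -81347$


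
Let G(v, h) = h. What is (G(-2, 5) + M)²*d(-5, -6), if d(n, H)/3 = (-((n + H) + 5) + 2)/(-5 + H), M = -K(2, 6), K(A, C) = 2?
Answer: -216/11 ≈ -19.636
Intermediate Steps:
M = -2 (M = -1*2 = -2)
d(n, H) = 3*(-3 - H - n)/(-5 + H) (d(n, H) = 3*((-((n + H) + 5) + 2)/(-5 + H)) = 3*((-((H + n) + 5) + 2)/(-5 + H)) = 3*((-(5 + H + n) + 2)/(-5 + H)) = 3*(((-5 - H - n) + 2)/(-5 + H)) = 3*((-3 - H - n)/(-5 + H)) = 3*(-3 - H - n)/(-5 + H))
(G(-2, 5) + M)²*d(-5, -6) = (5 - 2)²*(3*(-3 - 1*(-6) - 1*(-5))/(-5 - 6)) = 3²*(3*(-3 + 6 + 5)/(-11)) = 9*(3*(-1/11)*8) = 9*(-24/11) = -216/11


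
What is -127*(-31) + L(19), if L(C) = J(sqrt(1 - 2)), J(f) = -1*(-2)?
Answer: 3939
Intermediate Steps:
J(f) = 2
L(C) = 2
-127*(-31) + L(19) = -127*(-31) + 2 = 3937 + 2 = 3939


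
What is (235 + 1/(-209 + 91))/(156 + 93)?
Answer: 9243/9794 ≈ 0.94374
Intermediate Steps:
(235 + 1/(-209 + 91))/(156 + 93) = (235 + 1/(-118))/249 = (235 - 1/118)*(1/249) = (27729/118)*(1/249) = 9243/9794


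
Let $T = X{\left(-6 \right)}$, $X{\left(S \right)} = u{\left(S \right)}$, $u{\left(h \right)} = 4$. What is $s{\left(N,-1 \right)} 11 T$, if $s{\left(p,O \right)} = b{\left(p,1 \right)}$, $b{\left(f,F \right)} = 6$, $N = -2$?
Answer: $264$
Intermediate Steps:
$s{\left(p,O \right)} = 6$
$X{\left(S \right)} = 4$
$T = 4$
$s{\left(N,-1 \right)} 11 T = 6 \cdot 11 \cdot 4 = 66 \cdot 4 = 264$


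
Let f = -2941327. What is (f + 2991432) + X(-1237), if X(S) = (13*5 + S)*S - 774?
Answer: 1499095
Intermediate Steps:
X(S) = -774 + S*(65 + S) (X(S) = (65 + S)*S - 774 = S*(65 + S) - 774 = -774 + S*(65 + S))
(f + 2991432) + X(-1237) = (-2941327 + 2991432) + (-774 + (-1237)² + 65*(-1237)) = 50105 + (-774 + 1530169 - 80405) = 50105 + 1448990 = 1499095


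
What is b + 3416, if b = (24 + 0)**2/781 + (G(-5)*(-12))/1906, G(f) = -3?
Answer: 2543067874/744293 ≈ 3416.8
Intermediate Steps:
b = 562986/744293 (b = (24 + 0)**2/781 - 3*(-12)/1906 = 24**2*(1/781) + 36*(1/1906) = 576*(1/781) + 18/953 = 576/781 + 18/953 = 562986/744293 ≈ 0.75640)
b + 3416 = 562986/744293 + 3416 = 2543067874/744293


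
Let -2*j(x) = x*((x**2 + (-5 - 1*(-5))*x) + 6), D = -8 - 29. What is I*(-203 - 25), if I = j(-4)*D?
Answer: 371184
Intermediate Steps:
D = -37
j(x) = -x*(6 + x**2)/2 (j(x) = -x*((x**2 + (-5 - 1*(-5))*x) + 6)/2 = -x*((x**2 + (-5 + 5)*x) + 6)/2 = -x*((x**2 + 0*x) + 6)/2 = -x*((x**2 + 0) + 6)/2 = -x*(x**2 + 6)/2 = -x*(6 + x**2)/2)
I = -1628 (I = -1/2*(-4)*(6 + (-4)**2)*(-37) = -1/2*(-4)*(6 + 16)*(-37) = -1/2*(-4)*22*(-37) = 44*(-37) = -1628)
I*(-203 - 25) = -1628*(-203 - 25) = -1628*(-228) = 371184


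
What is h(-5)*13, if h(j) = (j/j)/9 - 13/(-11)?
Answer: 1664/99 ≈ 16.808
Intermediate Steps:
h(j) = 128/99 (h(j) = 1*(⅑) - 13*(-1/11) = ⅑ + 13/11 = 128/99)
h(-5)*13 = (128/99)*13 = 1664/99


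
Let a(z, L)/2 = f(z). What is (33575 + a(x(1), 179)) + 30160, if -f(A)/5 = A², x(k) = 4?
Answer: 63575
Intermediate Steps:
f(A) = -5*A²
a(z, L) = -10*z² (a(z, L) = 2*(-5*z²) = -10*z²)
(33575 + a(x(1), 179)) + 30160 = (33575 - 10*4²) + 30160 = (33575 - 10*16) + 30160 = (33575 - 160) + 30160 = 33415 + 30160 = 63575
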